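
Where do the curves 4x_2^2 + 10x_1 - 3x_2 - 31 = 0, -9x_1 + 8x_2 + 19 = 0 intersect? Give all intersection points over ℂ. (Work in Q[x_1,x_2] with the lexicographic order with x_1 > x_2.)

{(-7/81, -89/36), (3, 1)}

Compute a lex Gröbner basis by Buchberger's algorithm.
f_1 = 10x_1 + 4x_2^2 - 3x_2 - 31, LT = x_1.
f_2 = -9x_1 + 8x_2 + 19, LT = x_1.

S(f_1,f_2): lcm = x_1. S = 2/5x_2^2 + 53/90x_2 - 89/90.
  leading term x_2^2: no divisor's leading term divides it; move 2/5x_2^2 to the remainder.
  leading term x_2: no divisor's leading term divides it; move 53/90x_2 to the remainder.
  leading term 1: no divisor's leading term divides it; move -89/90 to the remainder.
  remainder 2/5x_2^2 + 53/90x_2 - 89/90 ≠ 0; add h_3 = 2/5x_2^2 + 53/90x_2 - 89/90 to the basis.

S(f_1,h_3): leading monomials are coprime, so the S-polynomial reduces to 0 (Buchberger's first criterion).
S(f_2,h_3): leading monomials are coprime, so the S-polynomial reduces to 0 (Buchberger's first criterion).
Every S-polynomial of the final basis reduces to 0, so we have a Gröbner basis.
Inter-reduce: drop elements whose leading term is divisible by another's, tail-reduce, and make monic.
Reduced Gröbner basis: {x_1 - 8/9x_2 - 19/9, x_2^2 + 53/36x_2 - 89/36}.

A lex Gröbner basis eliminates variables successively. Here x_2^2 + 53/36x_2 - 89/36 depends only on x_2, with roots {-89/36, 1}; lifting each root through the earlier basis elements recovers the full solutions.
  x_2 = -89/36: the earlier basis element becomes x_1 + 7/81 = 0, giving x_1 = -7/81 — point (-7/81, -89/36).
  x_2 = 1: the earlier basis element becomes x_1 - 3 = 0, giving x_1 = 3 — point (3, 1).
Substituting each solution back into the original system confirms all equations vanish.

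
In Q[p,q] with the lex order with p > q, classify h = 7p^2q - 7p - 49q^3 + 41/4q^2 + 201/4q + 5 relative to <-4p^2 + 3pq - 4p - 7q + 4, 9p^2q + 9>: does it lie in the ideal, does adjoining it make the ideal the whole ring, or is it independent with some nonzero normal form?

7p^2q - 7p - 49q^3 + 41/4q^2 + 201/4q + 5 lies in I (it reduces to 0).

First compute the reduced Gröbner basis of I by Buchberger's algorithm.
f_1 = -4p^2 + 3pq - 4p - 7q + 4, LT = p^2.
f_2 = 9p^2q + 9, LT = p^2q.

S(f_1,f_2): lcm = p^2q. S = -3/4pq^2 + pq + 7/4q^2 - q - 1.
  leading term pq^2: no divisor's leading term divides it; move -3/4pq^2 to the remainder.
  leading term pq: no divisor's leading term divides it; move pq to the remainder.
  leading term q^2: no divisor's leading term divides it; move 7/4q^2 to the remainder.
  leading term q: no divisor's leading term divides it; move -q to the remainder.
  leading term 1: no divisor's leading term divides it; move -1 to the remainder.
  remainder -3/4pq^2 + pq + 7/4q^2 - q - 1 ≠ 0; add k_3 = -3/4pq^2 + pq + 7/4q^2 - q - 1 to the basis.

S(f_1,k_3): lcm = p^2q^2. S = 4/3p^2q - 3/4pq^3 + 10/3pq^2 - 4/3pq - 4/3p + 7/4q^3 - q^2.
  leading term p^2q: subtract (-1/3q)·f_1 from 4/3p^2q - 3/4pq^3 + 10/3pq^2 - 4/3pq - 4/3p + 7/4q^3 - q^2 → -3/4pq^3 + 13/3pq^2 - 8/3pq - 4/3p + 7/4q^3 - 10/3q^2 + 4/3q
  leading term pq^3: subtract (q)·k_3 from -3/4pq^3 + 13/3pq^2 - 8/3pq - 4/3p + 7/4q^3 - 10/3q^2 + 4/3q → 10/3pq^2 - 8/3pq - 4/3p - 7/3q^2 + 7/3q
  leading term pq^2: subtract (-40/9)·k_3 from 10/3pq^2 - 8/3pq - 4/3p - 7/3q^2 + 7/3q → 16/9pq - 4/3p + 49/9q^2 - 19/9q - 40/9
  leading term pq: no divisor's leading term divides it; move 16/9pq to the remainder.
  leading term p: no divisor's leading term divides it; move -4/3p to the remainder.
  leading term q^2: no divisor's leading term divides it; move 49/9q^2 to the remainder.
  leading term q: no divisor's leading term divides it; move -19/9q to the remainder.
  leading term 1: no divisor's leading term divides it; move -40/9 to the remainder.
  remainder 16/9pq - 4/3p + 49/9q^2 - 19/9q - 40/9 ≠ 0; add k_4 = 16/9pq - 4/3p + 49/9q^2 - 19/9q - 40/9 to the basis.

S(k_3,k_4): lcm = pq^2. S = -7/12pq - 49/16q^3 - 55/48q^2 + 23/6q + 4/3.
  leading term pq: subtract (-21/64)·k_4 from -7/12pq - 49/16q^3 - 55/48q^2 + 23/6q + 4/3 → -7/16p - 49/16q^3 + 41/64q^2 + 201/64q - 1/8
  leading term p: no divisor's leading term divides it; move -7/16p to the remainder.
  leading term q^3: no divisor's leading term divides it; move -49/16q^3 to the remainder.
  leading term q^2: no divisor's leading term divides it; move 41/64q^2 to the remainder.
  leading term q: no divisor's leading term divides it; move 201/64q to the remainder.
  leading term 1: no divisor's leading term divides it; move -1/8 to the remainder.
  remainder -7/16p - 49/16q^3 + 41/64q^2 + 201/64q - 1/8 ≠ 0; add k_5 = -7/16p - 49/16q^3 + 41/64q^2 + 201/64q - 1/8 to the basis.

S(f_2,k_5): lcm = p^2q. S = -7pq^4 + 41/28pq^3 + 201/28pq^2 - 2/7pq + 1.
  leading term pq^4: subtract (28/3q^2)·k_3 from -7pq^4 + 41/28pq^3 + 201/28pq^2 - 2/7pq + 1 → -661/84pq^3 + 201/28pq^2 - 2/7pq - 49/3q^4 + 28/3q^3 + 28/3q^2 + 1
  leading term pq^3: subtract (661/63q)·k_3 from -661/84pq^3 + 201/28pq^2 - 2/7pq - 49/3q^4 + 28/3q^3 + 28/3q^2 + 1 → -835/252pq^2 - 2/7pq - 49/3q^4 - 325/36q^3 + 1249/63q^2 + 661/63q + 1
  leading term pq^2: subtract (835/189)·k_3 from -835/252pq^2 - 2/7pq - 49/3q^4 - 325/36q^3 + 1249/63q^2 + 661/63q + 1 → -127/27pq - 49/3q^4 - 325/36q^3 + 9143/756q^2 + 2818/189q + 1024/189
  leading term pq: subtract (-127/48)·k_4 from -127/27pq - 49/3q^4 - 325/36q^3 + 9143/756q^2 + 2818/189q + 1024/189 → -127/36p - 49/3q^4 - 325/36q^3 + 26711/1008q^2 + 3133/336q - 799/126
  leading term p: subtract (508/63)·k_5 from -127/36p - 49/3q^4 - 325/36q^3 + 26711/1008q^2 + 3133/336q - 799/126 → -49/3q^4 + 47/3q^3 + 64/3q^2 - 16q - 16/3
  leading term q^4: no divisor's leading term divides it; move -49/3q^4 to the remainder.
  leading term q^3: no divisor's leading term divides it; move 47/3q^3 to the remainder.
  leading term q^2: no divisor's leading term divides it; move 64/3q^2 to the remainder.
  leading term q: no divisor's leading term divides it; move -16q to the remainder.
  leading term 1: no divisor's leading term divides it; move -16/3 to the remainder.
  remainder -49/3q^4 + 47/3q^3 + 64/3q^2 - 16q - 16/3 ≠ 0; add k_6 = -49/3q^4 + 47/3q^3 + 64/3q^2 - 16q - 16/3 to the basis.

The other S-polynomials (S(f_2,k_3), S(f_1,k_4), S(f_2,k_4), S(f_1,k_5), S(k_3,k_5), S(k_4,k_5), S(f_1,k_6), S(f_2,k_6), S(k_3,k_6), S(k_4,k_6), S(k_5,k_6)) all reduce to 0 modulo the current basis, so we have a Gröbner basis.
Inter-reduce: drop elements whose leading term is divisible by another's, tail-reduce, and make monic.
Reduced Gröbner basis: {p + 7q^3 - 41/28q^2 - 201/28q + 2/7, q^4 - 47/49q^3 - 64/49q^2 + 48/49q + 16/49}.
Label its elements g_1 = p + 7q^3 - 41/28q^2 - 201/28q + 2/7, g_2 = q^4 - 47/49q^3 - 64/49q^2 + 48/49q + 16/49.

Reduce h = 7p^2q - 7p - 49q^3 + 41/4q^2 + 201/4q + 5 modulo G:
  leading term p^2q: subtract (7pq)·g_1 from 7p^2q - 7p - 49q^3 + 41/4q^2 + 201/4q + 5 → -49pq^4 + 41/4pq^3 + 201/4pq^2 - 2pq - 7p - 49q^3 + 41/4q^2 + 201/4q + 5
  leading term pq^4: subtract (-49q^4)·g_1 from -49pq^4 + 41/4pq^3 + 201/4pq^2 - 2pq - 7p - 49q^3 + 41/4q^2 + 201/4q + 5 → 41/4pq^3 + 201/4pq^2 - 2pq - 7p + 343q^7 - 287/4q^6 - 1407/4q^5 + 14q^4 - 49q^3 + 41/4q^2 + 201/4q + 5
  leading term pq^3: subtract (41/4q^3)·g_1 from 41/4pq^3 + 201/4pq^2 - 2pq - 7p + 343q^7 - 287/4q^6 - 1407/4q^5 + 14q^4 - 49q^3 + 41/4q^2 + 201/4q + 5 → 201/4pq^2 - 2pq - 7p + 343q^7 - 287/2q^6 - 37715/112q^5 + 9809/112q^4 - 727/14q^3 + 41/4q^2 + 201/4q + 5
  leading term pq^2: subtract (201/4q^2)·g_1 from 201/4pq^2 - 2pq - 7p + 343q^7 - 287/2q^6 - 37715/112q^5 + 9809/112q^4 - 727/14q^3 + 41/4q^2 + 201/4q + 5 → -2pq - 7p + 343q^7 - 287/2q^6 - 77111/112q^5 + 9025/56q^4 + 34585/112q^3 - 115/28q^2 + 201/4q + 5
  leading term pq: subtract (-2q)·g_1 from -2pq - 7p + 343q^7 - 287/2q^6 - 77111/112q^5 + 9025/56q^4 + 34585/112q^3 - 115/28q^2 + 201/4q + 5 → -7p + 343q^7 - 287/2q^6 - 77111/112q^5 + 9809/56q^4 + 34257/112q^3 - 517/28q^2 + 1423/28q + 5
  leading term p: subtract (-7)·g_1 from -7p + 343q^7 - 287/2q^6 - 77111/112q^5 + 9809/56q^4 + 34257/112q^3 - 517/28q^2 + 1423/28q + 5 → 343q^7 - 287/2q^6 - 77111/112q^5 + 9809/56q^4 + 39745/112q^3 - 201/7q^2 + 4/7q + 7
  leading term q^7: subtract (343q^3)·g_2 from 343q^7 - 287/2q^6 - 77111/112q^5 + 9809/56q^4 + 39745/112q^3 - 201/7q^2 + 4/7q + 7 → 371/2q^6 - 26935/112q^5 - 9007/56q^4 + 27201/112q^3 - 201/7q^2 + 4/7q + 7
  leading term q^6: subtract (371/2q^2)·g_2 from 371/2q^6 - 26935/112q^5 - 9007/56q^4 + 27201/112q^3 - 201/7q^2 + 4/7q + 7 → -1001/16q^5 + 4561/56q^4 + 6849/112q^3 - 625/7q^2 + 4/7q + 7
  leading term q^5: subtract (-1001/16q)·g_2 from -1001/16q^5 + 4561/56q^4 + 6849/112q^3 - 625/7q^2 + 4/7q + 7 → 343/16q^4 - 329/16q^3 - 28q^2 + 21q + 7
  leading term q^4: subtract (343/16)·g_2 from 343/16q^4 - 329/16q^3 - 28q^2 + 21q + 7 → 0
  normal form = 0.
Since the normal form is 0, h ∈ I.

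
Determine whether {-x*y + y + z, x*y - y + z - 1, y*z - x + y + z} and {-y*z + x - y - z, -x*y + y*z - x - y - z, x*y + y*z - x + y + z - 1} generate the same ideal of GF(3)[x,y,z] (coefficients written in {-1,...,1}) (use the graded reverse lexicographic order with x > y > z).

No, the ideals differ.

Two ideals are equal iff their reduced Gröbner bases coincide (the reduced basis is unique for a fixed ordering).
Buchberger on the first generating set:
f_1 = -x*y + y + z, LT = x*y.
f_2 = x*y - y + z - 1, LT = x*y.
f_3 = y*z - x + y + z, LT = y*z.

S(f_1,f_2): lcm = x*y. S = z + 1.
  leading term z: no divisor's leading term divides it; move z to the remainder.
  leading term 1: no divisor's leading term divides it; move 1 to the remainder.
  remainder z + 1 ≠ 0; add g_4 = z + 1 to the basis.

S(f_1,f_3): lcm = x*y*z. S = x**2 - x*y - x*z - y*z - z**2.
  leading term x**2: no divisor's leading term divides it; move x**2 to the remainder.
  leading term x*y: subtract (1)·f_1 from -x*y - x*z - y*z - z**2 → -x*z - y*z - z**2 - y - z
  leading term x*z: subtract (-x)·g_4 from -x*z - y*z - z**2 - y - z → -y*z - z**2 + x - y - z
  leading term y*z: subtract (-1)·f_3 from -y*z - z**2 + x - y - z → -z**2
  leading term z**2: subtract (-z)·g_4 from -z**2 → z
  leading term z: subtract (1)·g_4 from z → -1
  leading term 1: no divisor's leading term divides it; move -1 to the remainder.
  remainder x**2 - 1 ≠ 0; add g_5 = x**2 - 1 to the basis.

S(f_3,g_4): lcm = y*z. S = -x + z.
  leading term x: no divisor's leading term divides it; move -x to the remainder.
  leading term z: subtract (1)·g_4 from z → -1
  leading term 1: no divisor's leading term divides it; move -1 to the remainder.
  remainder -x - 1 ≠ 0; add g_6 = -x - 1 to the basis.

S(f_1,g_6): lcm = x*y. S = y - z.
  leading term y: no divisor's leading term divides it; move y to the remainder.
  leading term z: subtract (-1)·g_4 from -z → 1
  leading term 1: no divisor's leading term divides it; move 1 to the remainder.
  remainder y + 1 ≠ 0; add g_7 = y + 1 to the basis.

The other S-polynomials (S(f_2,f_3), S(f_1,g_4), S(f_2,g_4), S(f_1,g_5), S(f_2,g_5), S(f_3,g_5), S(g_4,g_5), S(f_2,g_6), S(f_3,g_6), S(g_4,g_6), S(g_5,g_6), S(f_1,g_7), S(f_2,g_7), S(f_3,g_7), S(g_4,g_7), S(g_5,g_7), S(g_6,g_7)) all reduce to 0 modulo the current basis, so we have a Gröbner basis.
Inter-reduce: drop elements whose leading term is divisible by another's, tail-reduce, and make monic.
Reduced Gröbner basis: {x + 1, y + 1, z + 1}.

Buchberger on the second generating set:
h_1 = -y*z + x - y - z, LT = y*z.
h_2 = -x*y + y*z - x - y - z, LT = x*y.
h_3 = x*y + y*z - x + y + z - 1, LT = x*y.

S(h_1,h_2): lcm = x*y*z. S = y*z**2 - x**2 + x*y - y*z - z**2.
  leading term y*z**2: subtract (-z)·h_1 from y*z**2 - x**2 + x*y - y*z - z**2 → -x**2 + x*y + x*z + y*z + z**2
  leading term x**2: no divisor's leading term divides it; move -x**2 to the remainder.
  leading term x*y: subtract (-1)·h_2 from x*y + x*z + y*z + z**2 → x*z - y*z + z**2 - x - y - z
  leading term x*z: no divisor's leading term divides it; move x*z to the remainder.
  leading term y*z: subtract (1)·h_1 from -y*z + z**2 - x - y - z → z**2 + x
  leading term z**2: no divisor's leading term divides it; move z**2 to the remainder.
  leading term x: no divisor's leading term divides it; move x to the remainder.
  remainder -x**2 + x*z + z**2 + x ≠ 0; add k_4 = -x**2 + x*z + z**2 + x to the basis.

S(h_1,h_3): lcm = x*y*z. S = -y*z**2 - x**2 + x*y - x*z - y*z - z**2 + z.
  leading term y*z**2: subtract (z)·h_1 from -y*z**2 - x**2 + x*y - x*z - y*z - z**2 + z → -x**2 + x*y + x*z + z
  leading term x**2: subtract (1)·k_4 from -x**2 + x*y + x*z + z → x*y - z**2 - x + z
  leading term x*y: subtract (-1)·h_2 from x*y - z**2 - x + z → y*z - z**2 + x - y
  leading term y*z: subtract (-1)·h_1 from y*z - z**2 + x - y → -z**2 - x + y - z
  leading term z**2: no divisor's leading term divides it; move -z**2 to the remainder.
  leading term x: no divisor's leading term divides it; move -x to the remainder.
  leading term y: no divisor's leading term divides it; move y to the remainder.
  leading term z: no divisor's leading term divides it; move -z to the remainder.
  remainder -z**2 - x + y - z ≠ 0; add k_5 = -z**2 - x + y - z to the basis.

S(h_2,h_3): lcm = x*y. S = y*z - x + 1.
  leading term y*z: subtract (-1)·h_1 from y*z - x + 1 → -y - z + 1
  leading term y: no divisor's leading term divides it; move -y to the remainder.
  leading term z: no divisor's leading term divides it; move -z to the remainder.
  leading term 1: no divisor's leading term divides it; move 1 to the remainder.
  remainder -y - z + 1 ≠ 0; add k_6 = -y - z + 1 to the basis.

S(h_3,k_4): lcm = x**2*y. S = -x*y*z + y*z**2 - x**2 - x*y + x*z - x.
  leading term x*y*z: subtract (x)·h_1 from -x*y*z + y*z**2 - x**2 - x*y + x*z - x → y*z**2 + x**2 - x*z - x
  leading term y*z**2: subtract (-z)·h_1 from y*z**2 + x**2 - x*z - x → x**2 - y*z - z**2 - x
  leading term x**2: subtract (-1)·k_4 from x**2 - y*z - z**2 - x → x*z - y*z
  leading term x*z: no divisor's leading term divides it; move x*z to the remainder.
  leading term y*z: subtract (1)·h_1 from -y*z → -x + y + z
  leading term x: no divisor's leading term divides it; move -x to the remainder.
  leading term y: subtract (-1)·k_6 from y + z → 1
  leading term 1: no divisor's leading term divides it; move 1 to the remainder.
  remainder x*z - x + 1 ≠ 0; add k_7 = x*z - x + 1 to the basis.

The other S-polynomials (S(h_1,k_4), S(h_2,k_4), S(h_1,k_5), S(h_2,k_5), S(h_3,k_5), S(k_4,k_5), S(h_1,k_6), S(h_2,k_6), S(h_3,k_6), S(k_4,k_6), S(k_5,k_6), S(h_1,k_7), S(h_2,k_7), S(h_3,k_7), S(k_4,k_7), S(k_5,k_7), S(k_6,k_7)) all reduce to 0 modulo the current basis, so we have a Gröbner basis.
Inter-reduce: drop elements whose leading term is divisible by another's, tail-reduce, and make monic.
Reduced Gröbner basis: {x**2 - x - z, x*z - x + 1, z**2 + x - z - 1, y + z - 1}.

The bases are distinct; the ideals are different.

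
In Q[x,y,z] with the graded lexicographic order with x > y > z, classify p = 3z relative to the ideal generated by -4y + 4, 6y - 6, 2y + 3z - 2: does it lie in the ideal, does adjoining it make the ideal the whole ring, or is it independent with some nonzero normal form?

First compute the reduced Gröbner basis of I by Buchberger's algorithm.
f_1 = -4y + 4, LT = y.
f_2 = 6y - 6, LT = y.
f_3 = 2y + 3z - 2, LT = y.

S(f_1,f_2): lcm = y. S = 0.
  remainder 0.

S(f_1,f_3): lcm = y. S = -3/2z.
  leading term z: no divisor's leading term divides it; move -3/2z to the remainder.
  remainder -3/2z ≠ 0; add h_4 = -3/2z to the basis.

S(f_2,f_3): lcm = y. S = -3/2z.
  leading term z: subtract (1)·h_4 from -3/2z → 0
  remainder 0.

S(f_1,h_4): leading monomials are coprime, so the S-polynomial reduces to 0 (Buchberger's first criterion).
S(f_2,h_4): leading monomials are coprime, so the S-polynomial reduces to 0 (Buchberger's first criterion).
S(f_3,h_4): leading monomials are coprime, so the S-polynomial reduces to 0 (Buchberger's first criterion).
Every S-polynomial of the final basis reduces to 0, so we have a Gröbner basis.
Inter-reduce: drop elements whose leading term is divisible by another's, tail-reduce, and make monic.
Reduced Gröbner basis: {y - 1, z}.
Label its elements g_1 = y - 1, g_2 = z.

Reduce p = 3z modulo G:
  leading term z: subtract (3)·g_2 from 3z → 0
  normal form = 0.
Since the normal form is 0, p ∈ I.

3z lies in I (it reduces to 0).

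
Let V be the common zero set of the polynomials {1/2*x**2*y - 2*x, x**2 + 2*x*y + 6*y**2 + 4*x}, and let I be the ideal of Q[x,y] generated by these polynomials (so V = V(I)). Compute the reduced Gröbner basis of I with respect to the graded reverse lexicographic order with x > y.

G = {y**4 - 2*y**3 - 2/3*x*y + 4/3*y**2 - 4/3*x, x*y**2 + 3*y**3 + 2*x*y + 2*x, x**2 + 2*x*y + 6*y**2 + 4*x}

f_1 = 1/2*x**2*y - 2*x, LT = x**2*y.
f_2 = x**2 + 2*x*y + 6*y**2 + 4*x, LT = x**2.

S(f_1,f_2): lcm = x**2*y. S = -2*x*y**2 - 6*y**3 - 4*x*y - 4*x.
  leading term x*y**2: no divisor's leading term divides it; move -2*x*y**2 to the remainder.
  leading term y**3: no divisor's leading term divides it; move -6*y**3 to the remainder.
  leading term x*y: no divisor's leading term divides it; move -4*x*y to the remainder.
  leading term x: no divisor's leading term divides it; move -4*x to the remainder.
  remainder -2*x*y**2 - 6*y**3 - 4*x*y - 4*x ≠ 0; add g_3 = -2*x*y**2 - 6*y**3 - 4*x*y - 4*x to the basis.

S(f_1,g_3): lcm = x**2*y**2. S = -3*x*y**3 - 2*x**2*y - 2*x**2 - 4*x*y.
  leading term x*y**3: subtract (3/2*y)·g_3 from -3*x*y**3 - 2*x**2*y - 2*x**2 - 4*x*y → 9*y**4 - 2*x**2*y + 6*x*y**2 - 2*x**2 + 2*x*y
  leading term y**4: no divisor's leading term divides it; move 9*y**4 to the remainder.
  leading term x**2*y: subtract (-4)·f_1 from -2*x**2*y + 6*x*y**2 - 2*x**2 + 2*x*y → 6*x*y**2 - 2*x**2 + 2*x*y - 8*x
  leading term x*y**2: subtract (-3)·g_3 from 6*x*y**2 - 2*x**2 + 2*x*y - 8*x → -18*y**3 - 2*x**2 - 10*x*y - 20*x
  leading term y**3: no divisor's leading term divides it; move -18*y**3 to the remainder.
  leading term x**2: subtract (-2)·f_2 from -2*x**2 - 10*x*y - 20*x → -6*x*y + 12*y**2 - 12*x
  leading term x*y: no divisor's leading term divides it; move -6*x*y to the remainder.
  leading term y**2: no divisor's leading term divides it; move 12*y**2 to the remainder.
  leading term x: no divisor's leading term divides it; move -12*x to the remainder.
  remainder 9*y**4 - 18*y**3 - 6*x*y + 12*y**2 - 12*x ≠ 0; add g_4 = 9*y**4 - 18*y**3 - 6*x*y + 12*y**2 - 12*x to the basis.

The other S-polynomials (S(f_2,g_3), S(f_1,g_4), S(f_2,g_4), S(g_3,g_4)) all reduce to 0 modulo the current basis, so we have a Gröbner basis.
Inter-reduce: drop elements whose leading term is divisible by another's, tail-reduce, and make monic.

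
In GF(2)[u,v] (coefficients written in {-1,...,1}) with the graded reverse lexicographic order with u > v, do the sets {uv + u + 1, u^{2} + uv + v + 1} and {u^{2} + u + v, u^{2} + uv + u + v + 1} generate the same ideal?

No, the ideals differ.

Two ideals are equal iff their reduced Gröbner bases coincide (the reduced basis is unique for a fixed ordering).
Buchberger on the first generating set:
f_1 = uv + u + 1, LT = uv.
f_2 = u^{2} + uv + v + 1, LT = u^{2}.

S(f_1,f_2): lcm = u^{2}v. S = uv^{2} + u^{2} + v^{2} + u + v.
  leading term uv^{2}: subtract (v)·f_1 from uv^{2} + u^{2} + v^{2} + u + v → u^{2} + uv + v^{2} + u
  leading term u^{2}: subtract (1)·f_2 from u^{2} + uv + v^{2} + u → v^{2} + u + v + 1
  leading term v^{2}: no divisor's leading term divides it; move v^{2} to the remainder.
  leading term u: no divisor's leading term divides it; move u to the remainder.
  leading term v: no divisor's leading term divides it; move v to the remainder.
  leading term 1: no divisor's leading term divides it; move 1 to the remainder.
  remainder v^{2} + u + v + 1 ≠ 0; add g_3 = v^{2} + u + v + 1 to the basis.

The other S-polynomials (S(f_1,g_3), S(f_2,g_3)) all reduce to 0 modulo the current basis, so we have a Gröbner basis.
Inter-reduce: drop elements whose leading term is divisible by another's, tail-reduce, and make monic.
Reduced Gröbner basis: {u^{2} + u + v, uv + u + 1, v^{2} + u + v + 1}.

Buchberger on the second generating set:
h_1 = u^{2} + u + v, LT = u^{2}.
h_2 = u^{2} + uv + u + v + 1, LT = u^{2}.

S(h_1,h_2): lcm = u^{2}. S = uv + 1.
  leading term uv: no divisor's leading term divides it; move uv to the remainder.
  leading term 1: no divisor's leading term divides it; move 1 to the remainder.
  remainder uv + 1 ≠ 0; add k_3 = uv + 1 to the basis.

S(h_1,k_3): lcm = u^{2}v. S = uv + v^{2} + u.
  leading term uv: subtract (1)·k_3 from uv + v^{2} + u → v^{2} + u + 1
  leading term v^{2}: no divisor's leading term divides it; move v^{2} to the remainder.
  leading term u: no divisor's leading term divides it; move u to the remainder.
  leading term 1: no divisor's leading term divides it; move 1 to the remainder.
  remainder v^{2} + u + 1 ≠ 0; add k_4 = v^{2} + u + 1 to the basis.

The other S-polynomials (S(h_2,k_3), S(h_1,k_4), S(h_2,k_4), S(k_3,k_4)) all reduce to 0 modulo the current basis, so we have a Gröbner basis.
Inter-reduce: drop elements whose leading term is divisible by another's, tail-reduce, and make monic.
Reduced Gröbner basis: {u^{2} + u + v, uv + 1, v^{2} + u + 1}.

These differ, so the ideals are not equal.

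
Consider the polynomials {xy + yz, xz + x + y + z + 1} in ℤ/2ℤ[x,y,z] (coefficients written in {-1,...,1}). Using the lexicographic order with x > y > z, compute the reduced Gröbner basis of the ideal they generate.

The reduced Gröbner basis is the canonical form of the ideal for this ordering.

f_1 = xy + yz, LT = xy.
f_2 = xz + x + y + z + 1, LT = xz.

S(f_1,f_2): lcm = xyz. S = xy + y² + yz² + yz + y.
  reduce S modulo (f_1, f_2):
  remainder y² + yz² + y ≠ 0; add g_3 = y² + yz² + y to the basis.

The other S-polynomials (S(f_1,g_3), S(f_2,g_3)) all reduce to 0 modulo the current basis, so we have a Gröbner basis.

G = {xy + yz, xz + x + y + z + 1, y² + yz² + y}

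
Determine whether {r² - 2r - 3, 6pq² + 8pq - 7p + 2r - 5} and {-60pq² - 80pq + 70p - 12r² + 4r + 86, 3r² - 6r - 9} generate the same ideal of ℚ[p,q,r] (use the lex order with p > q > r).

Yes, the ideals are equal.

Since reduced Gröbner bases are canonical representatives of ideals under a given ordering, it suffices to compute and compare them.
Buchberger on the first generating set:
f_1 = r² - 2r - 3, LT = r².
f_2 = 6pq² + 8pq - 7p + 2r - 5, LT = pq².

The S-polynomials (S(f_1,f_2)) all reduce to 0 modulo the current basis, so we have a Gröbner basis.
Inter-reduce: drop elements whose leading term is divisible by another's, tail-reduce, and make monic.
Reduced Gröbner basis: {pq² + 4/3pq - 7/6p + ⅓r - ⅚, r² - 2r - 3}.

Buchberger on the second generating set:
h_1 = -60pq² - 80pq + 70p - 12r² + 4r + 86, LT = pq².
h_2 = 3r² - 6r - 9, LT = r².

The S-polynomials (S(h_1,h_2)) all reduce to 0 modulo the current basis, so we have a Gröbner basis.
Inter-reduce: drop elements whose leading term is divisible by another's, tail-reduce, and make monic.
Reduced Gröbner basis: {pq² + 4/3pq - 7/6p + ⅓r - ⅚, r² - 2r - 3}.

Same reduced basis, so the two generating sets span the same ideal.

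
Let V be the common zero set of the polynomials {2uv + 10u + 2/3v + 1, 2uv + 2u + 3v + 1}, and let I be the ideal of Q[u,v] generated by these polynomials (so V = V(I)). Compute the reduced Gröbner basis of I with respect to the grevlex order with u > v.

G = {v^2 + 43/7v + 12/7, u - 7/24v}

f_1 = 2uv + 10u + 2/3v + 1, LT = uv.
f_2 = 2uv + 2u + 3v + 1, LT = uv.

S(f_1,f_2): lcm = uv. S = 4u - 7/6v.
  reduce S modulo (f_1, f_2):
  remainder 4u - 7/6v ≠ 0; add g_3 = 4u - 7/6v to the basis.

S(f_1,g_3): lcm = uv. S = 7/24v^2 + 5u + 1/3v + 1/2.
  reduce S modulo (f_1, f_2, g_3):
  remainder 7/24v^2 + 43/24v + 1/2 ≠ 0; add g_4 = 7/24v^2 + 43/24v + 1/2 to the basis.

The other S-polynomials (S(f_2,g_3), S(f_1,g_4), S(f_2,g_4), S(g_3,g_4)) all reduce to 0 modulo the current basis, so we have a Gröbner basis.
Inter-reduce: drop elements whose leading term is divisible by another's, tail-reduce, and make monic.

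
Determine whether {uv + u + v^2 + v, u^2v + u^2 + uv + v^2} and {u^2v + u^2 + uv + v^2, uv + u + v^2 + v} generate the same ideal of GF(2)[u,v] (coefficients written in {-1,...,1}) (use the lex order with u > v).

For a fixed monomial order, each ideal has a unique reduced Gröbner basis; comparing bases decides equality.
Buchberger on the first generating set:
f_1 = uv + u + v^2 + v, LT = uv.
f_2 = u^2v + u^2 + uv + v^2, LT = u^2v.

S(f_1,f_2): lcm = u^2v. S = uv^2 + v^2.
  leading term uv^2: subtract (v)·f_1 from uv^2 + v^2 → uv + v^3
  leading term uv: subtract (1)·f_1 from uv + v^3 → u + v^3 + v^2 + v
  leading term u: no divisor's leading term divides it; move u to the remainder.
  leading term v^3: no divisor's leading term divides it; move v^3 to the remainder.
  leading term v^2: no divisor's leading term divides it; move v^2 to the remainder.
  leading term v: no divisor's leading term divides it; move v to the remainder.
  remainder u + v^3 + v^2 + v ≠ 0; add g_3 = u + v^3 + v^2 + v to the basis.

S(f_1,g_3): lcm = uv. S = u + v^4 + v^3 + v.
  leading term u: subtract (1)·g_3 from u + v^4 + v^3 + v → v^4 + v^2
  leading term v^4: no divisor's leading term divides it; move v^4 to the remainder.
  leading term v^2: no divisor's leading term divides it; move v^2 to the remainder.
  remainder v^4 + v^2 ≠ 0; add g_4 = v^4 + v^2 to the basis.

The other S-polynomials (S(f_2,g_3), S(f_1,g_4), S(f_2,g_4), S(g_3,g_4)) all reduce to 0 modulo the current basis, so we have a Gröbner basis.
Inter-reduce: drop elements whose leading term is divisible by another's, tail-reduce, and make monic.
Reduced Gröbner basis: {u + v^3 + v^2 + v, v^4 + v^2}.

Buchberger on the second generating set:
h_1 = u^2v + u^2 + uv + v^2, LT = u^2v.
h_2 = uv + u + v^2 + v, LT = uv.

S(h_1,h_2): lcm = u^2v. S = uv^2 + v^2.
  leading term uv^2: subtract (v)·h_2 from uv^2 + v^2 → uv + v^3
  leading term uv: subtract (1)·h_2 from uv + v^3 → u + v^3 + v^2 + v
  leading term u: no divisor's leading term divides it; move u to the remainder.
  leading term v^3: no divisor's leading term divides it; move v^3 to the remainder.
  leading term v^2: no divisor's leading term divides it; move v^2 to the remainder.
  leading term v: no divisor's leading term divides it; move v to the remainder.
  remainder u + v^3 + v^2 + v ≠ 0; add k_3 = u + v^3 + v^2 + v to the basis.

S(h_1,k_3): lcm = u^2v. S = u^2 + uv^4 + uv^3 + uv^2 + uv + v^2.
  leading term u^2: subtract (u)·k_3 from u^2 + uv^4 + uv^3 + uv^2 + uv + v^2 → uv^4 + v^2
  leading term uv^4: subtract (v^3)·h_2 from uv^4 + v^2 → uv^3 + v^5 + v^4 + v^2
  leading term uv^3: subtract (v^2)·h_2 from uv^3 + v^5 + v^4 + v^2 → uv^2 + v^5 + v^3 + v^2
  leading term uv^2: subtract (v)·h_2 from uv^2 + v^5 + v^3 + v^2 → uv + v^5
  leading term uv: subtract (1)·h_2 from uv + v^5 → u + v^5 + v^2 + v
  leading term u: subtract (1)·k_3 from u + v^5 + v^2 + v → v^5 + v^3
  leading term v^5: no divisor's leading term divides it; move v^5 to the remainder.
  leading term v^3: no divisor's leading term divides it; move v^3 to the remainder.
  remainder v^5 + v^3 ≠ 0; add k_4 = v^5 + v^3 to the basis.

S(h_2,k_3): lcm = uv. S = u + v^4 + v^3 + v.
  leading term u: subtract (1)·k_3 from u + v^4 + v^3 + v → v^4 + v^2
  leading term v^4: no divisor's leading term divides it; move v^4 to the remainder.
  leading term v^2: no divisor's leading term divides it; move v^2 to the remainder.
  remainder v^4 + v^2 ≠ 0; add k_5 = v^4 + v^2 to the basis.

The other S-polynomials (S(h_1,k_4), S(h_2,k_4), S(k_3,k_4), S(h_1,k_5), S(h_2,k_5), S(k_3,k_5), S(k_4,k_5)) all reduce to 0 modulo the current basis, so we have a Gröbner basis.
Inter-reduce: drop elements whose leading term is divisible by another's, tail-reduce, and make monic.
Reduced Gröbner basis: {u + v^3 + v^2 + v, v^4 + v^2}.

Same reduced basis, so the two generating sets span the same ideal.

Yes, the ideals are equal.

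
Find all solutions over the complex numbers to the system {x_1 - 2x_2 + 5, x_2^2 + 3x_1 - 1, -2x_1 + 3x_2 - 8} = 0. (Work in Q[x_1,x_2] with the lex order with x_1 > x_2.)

{(-1, 2)}

Compute a lex Gröbner basis by Buchberger's algorithm.
f_1 = x_1 - 2x_2 + 5, LT = x_1.
f_2 = 3x_1 + x_2^2 - 1, LT = x_1.
f_3 = -2x_1 + 3x_2 - 8, LT = x_1.

S(f_1,f_2): lcm = x_1. S = -1/3x_2^2 - 2x_2 + 16/3.
  reduce S modulo (f_1, f_2, f_3):
  remainder -1/3x_2^2 - 2x_2 + 16/3 ≠ 0; add h_4 = -1/3x_2^2 - 2x_2 + 16/3 to the basis.

S(f_1,f_3): lcm = x_1. S = -1/2x_2 + 1.
  reduce S modulo (f_1, f_2, f_3, h_4):
  remainder -1/2x_2 + 1 ≠ 0; add h_5 = -1/2x_2 + 1 to the basis.

The other S-polynomials (S(f_2,f_3), S(f_1,h_4), S(f_2,h_4), S(f_3,h_4), S(f_1,h_5), S(f_2,h_5), S(f_3,h_5), S(h_4,h_5)) all reduce to 0 modulo the current basis, so we have a Gröbner basis.
Inter-reduce: drop elements whose leading term is divisible by another's, tail-reduce, and make monic.
Reduced Gröbner basis: {x_1 + 1, x_2 - 2}.

The lex basis is triangular: the last element involves only x_2. Solving x_2 - 2 = 0 gives x_2 ∈ {2}; substituting each value into the earlier elements determines the remaining variables.
  x_2 = 2: the earlier basis element becomes x_1 + 1 = 0, giving x_1 = -1 — point (-1, 2).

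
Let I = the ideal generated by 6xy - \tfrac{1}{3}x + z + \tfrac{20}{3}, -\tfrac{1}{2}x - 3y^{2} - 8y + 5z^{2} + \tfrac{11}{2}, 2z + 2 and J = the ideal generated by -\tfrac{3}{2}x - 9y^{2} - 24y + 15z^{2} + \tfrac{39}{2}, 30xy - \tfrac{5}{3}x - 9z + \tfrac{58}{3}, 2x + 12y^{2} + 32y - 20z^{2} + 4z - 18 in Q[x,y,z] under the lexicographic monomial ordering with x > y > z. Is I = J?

No, the ideals differ.

Since reduced Gröbner bases are canonical representatives of ideals under a given ordering, it suffices to compute and compare them.
Buchberger on the first generating set:
f_1 = 6xy - \tfrac{1}{3}x + z + \tfrac{20}{3}, LT = xy.
f_2 = -\tfrac{1}{2}x - 3y^{2} - 8y + 5z^{2} + \tfrac{11}{2}, LT = x.
f_3 = 2z + 2, LT = z.

S(f_1,f_2): lcm = xy. S = -\tfrac{1}{18}x - 6y^{3} - 16y^{2} + 10yz^{2} + 11y + \tfrac{1}{6}z + \tfrac{10}{9}.
  leading term x: subtract (\tfrac{1}{9})·f_2 from -\tfrac{1}{18}x - 6y^{3} - 16y^{2} + 10yz^{2} + 11y + \tfrac{1}{6}z + \tfrac{10}{9} → -6y^{3} - \tfrac{47}{3}y^{2} + 10yz^{2} + \tfrac{107}{9}y - \tfrac{5}{9}z^{2} + \tfrac{1}{6}z + \tfrac{1}{2}
  leading term y^{3}: no divisor's leading term divides it; move -6y^{3} to the remainder.
  leading term y^{2}: no divisor's leading term divides it; move -\tfrac{47}{3}y^{2} to the remainder.
  leading term yz^{2}: subtract (5yz)·f_3 from 10yz^{2} + \tfrac{107}{9}y - \tfrac{5}{9}z^{2} + \tfrac{1}{6}z + \tfrac{1}{2} → -10yz + \tfrac{107}{9}y - \tfrac{5}{9}z^{2} + \tfrac{1}{6}z + \tfrac{1}{2}
  leading term yz: subtract (-5y)·f_3 from -10yz + \tfrac{107}{9}y - \tfrac{5}{9}z^{2} + \tfrac{1}{6}z + \tfrac{1}{2} → \tfrac{197}{9}y - \tfrac{5}{9}z^{2} + \tfrac{1}{6}z + \tfrac{1}{2}
  leading term y: no divisor's leading term divides it; move \tfrac{197}{9}y to the remainder.
  leading term z^{2}: subtract (-\tfrac{5}{18}z)·f_3 from -\tfrac{5}{9}z^{2} + \tfrac{1}{6}z + \tfrac{1}{2} → \tfrac{13}{18}z + \tfrac{1}{2}
  leading term z: subtract (\tfrac{13}{36})·f_3 from \tfrac{13}{18}z + \tfrac{1}{2} → -\tfrac{2}{9}
  leading term 1: no divisor's leading term divides it; move -\tfrac{2}{9} to the remainder.
  remainder -6y^{3} - \tfrac{47}{3}y^{2} + \tfrac{197}{9}y - \tfrac{2}{9} ≠ 0; add g_4 = -6y^{3} - \tfrac{47}{3}y^{2} + \tfrac{197}{9}y - \tfrac{2}{9} to the basis.

The other S-polynomials (S(f_1,f_3), S(f_2,f_3), S(f_1,g_4), S(f_2,g_4), S(f_3,g_4)) all reduce to 0 modulo the current basis, so we have a Gröbner basis.
Inter-reduce: drop elements whose leading term is divisible by another's, tail-reduce, and make monic.
Reduced Gröbner basis: {x + 6y^{2} + 16y - 21, y^{3} + \tfrac{47}{18}y^{2} - \tfrac{197}{54}y + \tfrac{1}{27}, z + 1}.

Buchberger on the second generating set:
h_1 = -\tfrac{3}{2}x - 9y^{2} - 24y + 15z^{2} + \tfrac{39}{2}, LT = x.
h_2 = 30xy - \tfrac{5}{3}x - 9z + \tfrac{58}{3}, LT = xy.
h_3 = 2x + 12y^{2} + 32y - 20z^{2} + 4z - 18, LT = x.

S(h_1,h_2): lcm = xy. S = \tfrac{1}{18}x + 6y^{3} + 16y^{2} - 10yz^{2} - 13y + \tfrac{3}{10}z - \tfrac{29}{45}.
  leading term x: subtract (-\tfrac{1}{27})·h_1 from \tfrac{1}{18}x + 6y^{3} + 16y^{2} - 10yz^{2} - 13y + \tfrac{3}{10}z - \tfrac{29}{45} → 6y^{3} + \tfrac{47}{3}y^{2} - 10yz^{2} - \tfrac{125}{9}y + \tfrac{5}{9}z^{2} + \tfrac{3}{10}z + \tfrac{7}{90}
  leading term y^{3}: no divisor's leading term divides it; move 6y^{3} to the remainder.
  leading term y^{2}: no divisor's leading term divides it; move \tfrac{47}{3}y^{2} to the remainder.
  leading term yz^{2}: no divisor's leading term divides it; move -10yz^{2} to the remainder.
  leading term y: no divisor's leading term divides it; move -\tfrac{125}{9}y to the remainder.
  leading term z^{2}: no divisor's leading term divides it; move \tfrac{5}{9}z^{2} to the remainder.
  leading term z: no divisor's leading term divides it; move \tfrac{3}{10}z to the remainder.
  leading term 1: no divisor's leading term divides it; move \tfrac{7}{90} to the remainder.
  remainder 6y^{3} + \tfrac{47}{3}y^{2} - 10yz^{2} - \tfrac{125}{9}y + \tfrac{5}{9}z^{2} + \tfrac{3}{10}z + \tfrac{7}{90} ≠ 0; add k_4 = 6y^{3} + \tfrac{47}{3}y^{2} - 10yz^{2} - \tfrac{125}{9}y + \tfrac{5}{9}z^{2} + \tfrac{3}{10}z + \tfrac{7}{90} to the basis.

S(h_1,h_3): lcm = x. S = -2z - 4.
  leading term z: no divisor's leading term divides it; move -2z to the remainder.
  leading term 1: no divisor's leading term divides it; move -4 to the remainder.
  remainder -2z - 4 ≠ 0; add k_5 = -2z - 4 to the basis.

The other S-polynomials (S(h_2,h_3), S(h_1,k_4), S(h_2,k_4), S(h_3,k_4), S(h_1,k_5), S(h_2,k_5), S(h_3,k_5), S(k_4,k_5)) all reduce to 0 modulo the current basis, so we have a Gröbner basis.
Inter-reduce: drop elements whose leading term is divisible by another's, tail-reduce, and make monic.
Reduced Gröbner basis: {x + 6y^{2} + 16y - 53, y^{3} + \tfrac{47}{18}y^{2} - \tfrac{485}{54}y + \tfrac{17}{60}, z + 2}.

The bases are distinct; the ideals are different.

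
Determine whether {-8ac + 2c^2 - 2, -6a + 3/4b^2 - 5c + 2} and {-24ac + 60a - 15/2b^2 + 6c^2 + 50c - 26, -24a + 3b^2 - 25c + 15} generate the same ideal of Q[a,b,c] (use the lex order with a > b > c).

No, the ideals differ.

Two ideals are equal iff their reduced Gröbner bases coincide (the reduced basis is unique for a fixed ordering).
Buchberger on the first generating set:
f_1 = -8ac + 2c^2 - 2, LT = ac.
f_2 = -6a + 3/4b^2 - 5c + 2, LT = a.

S(f_1,f_2): lcm = ac. S = 1/8b^2c - 13/12c^2 + 1/3c + 1/4.
  reduce S modulo (f_1, f_2):
  remainder 1/8b^2c - 13/12c^2 + 1/3c + 1/4 ≠ 0; add g_3 = 1/8b^2c - 13/12c^2 + 1/3c + 1/4 to the basis.

The other S-polynomials (S(f_1,g_3), S(f_2,g_3)) all reduce to 0 modulo the current basis, so we have a Gröbner basis.
Inter-reduce: drop elements whose leading term is divisible by another's, tail-reduce, and make monic.
Reduced Gröbner basis: {a - 1/8b^2 + 5/6c - 1/3, b^2c - 26/3c^2 + 8/3c + 2}.

Buchberger on the second generating set:
h_1 = -24ac + 60a - 15/2b^2 + 6c^2 + 50c - 26, LT = ac.
h_2 = -24a + 3b^2 - 25c + 15, LT = a.

S(h_1,h_2): lcm = ac. S = -5/2a + 1/8b^2c + 5/16b^2 - 31/24c^2 - 35/24c + 13/12.
  reduce S modulo (h_1, h_2):
  remainder 1/8b^2c - 31/24c^2 + 55/48c - 23/48 ≠ 0; add k_3 = 1/8b^2c - 31/24c^2 + 55/48c - 23/48 to the basis.

The other S-polynomials (S(h_1,k_3), S(h_2,k_3)) all reduce to 0 modulo the current basis, so we have a Gröbner basis.
Inter-reduce: drop elements whose leading term is divisible by another's, tail-reduce, and make monic.
Reduced Gröbner basis: {a - 1/8b^2 + 25/24c - 5/8, b^2c - 31/3c^2 + 55/6c - 23/6}.

The bases are distinct; the ideals are different.
The choice of monomial ordering does not affect the verdict — as long as both bases are computed under the same ordering, their equality decides ideal equality.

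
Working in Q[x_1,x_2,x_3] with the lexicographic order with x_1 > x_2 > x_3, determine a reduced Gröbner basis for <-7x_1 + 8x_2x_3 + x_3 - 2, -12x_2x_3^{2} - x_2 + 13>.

G = {x_1 - \tfrac{8}{7}x_2x_3 - \tfrac{1}{7}x_3 + \tfrac{2}{7}, x_2x_3^{2} + \tfrac{1}{12}x_2 - \tfrac{13}{12}}

f_1 = -7x_1 + 8x_2x_3 + x_3 - 2, LT = x_1.
f_2 = -12x_2x_3^{2} - x_2 + 13, LT = x_2x_3^{2}.

The S-polynomials (S(f_1,f_2)) all reduce to 0 modulo the current basis, so we have a Gröbner basis.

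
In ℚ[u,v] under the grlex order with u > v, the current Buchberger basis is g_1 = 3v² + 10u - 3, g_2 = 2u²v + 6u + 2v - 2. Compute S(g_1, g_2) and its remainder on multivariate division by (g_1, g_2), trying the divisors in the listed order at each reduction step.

lcm(LM(g_1), LM(g_2)) = u²v².
S = (lcm/LT(g_1))·g_1 − (lcm/LT(g_2))·g_2 = 10/3u³ - u² - 3uv - v² + v.
Reduce S modulo (g_1, g_2) in that order:
  leading term u³: no divisor's leading term divides it; move 10/3u³ to the remainder.
  leading term u²: no divisor's leading term divides it; move -u² to the remainder.
  leading term uv: no divisor's leading term divides it; move -3uv to the remainder.
  leading term v²: subtract (-⅓)·g_1 from -v² + v → 10/3u + v - 1
  leading term u: no divisor's leading term divides it; move 10/3u to the remainder.
  leading term v: no divisor's leading term divides it; move v to the remainder.
  leading term 1: no divisor's leading term divides it; move -1 to the remainder.
The remainder 10/3u³ - u² - 3uv + 10/3u + v - 1 is nonzero, so it would be added as the next basis element.
This is the inner loop of Buchberger's algorithm — each nonzero remainder becomes a new basis element.

S(g_1, g_2) = 10/3u³ - u² - 3uv - v² + v; remainder on division = 10/3u³ - u² - 3uv + 10/3u + v - 1.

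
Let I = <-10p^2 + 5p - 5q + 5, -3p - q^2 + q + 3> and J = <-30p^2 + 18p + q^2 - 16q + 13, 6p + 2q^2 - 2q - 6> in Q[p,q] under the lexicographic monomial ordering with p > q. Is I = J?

Two ideals are equal iff their reduced Gröbner bases coincide (the reduced basis is unique for a fixed ordering).
Buchberger on the first generating set:
f_1 = -10p^2 + 5p - 5q + 5, LT = p^2.
f_2 = -3p - q^2 + q + 3, LT = p.

S(f_1,f_2): lcm = p^2. S = -1/3pq^2 + 1/3pq + 1/2p + 1/2q - 1/2.
  leading term pq^2: subtract (1/9q^2)·f_2 from -1/3pq^2 + 1/3pq + 1/2p + 1/2q - 1/2 → 1/3pq + 1/2p + 1/9q^4 - 1/9q^3 - 1/3q^2 + 1/2q - 1/2
  leading term pq: subtract (-1/9q)·f_2 from 1/3pq + 1/2p + 1/9q^4 - 1/9q^3 - 1/3q^2 + 1/2q - 1/2 → 1/2p + 1/9q^4 - 2/9q^3 - 2/9q^2 + 5/6q - 1/2
  leading term p: subtract (-1/6)·f_2 from 1/2p + 1/9q^4 - 2/9q^3 - 2/9q^2 + 5/6q - 1/2 → 1/9q^4 - 2/9q^3 - 7/18q^2 + q
  leading term q^4: no divisor's leading term divides it; move 1/9q^4 to the remainder.
  leading term q^3: no divisor's leading term divides it; move -2/9q^3 to the remainder.
  leading term q^2: no divisor's leading term divides it; move -7/18q^2 to the remainder.
  leading term q: no divisor's leading term divides it; move q to the remainder.
  remainder 1/9q^4 - 2/9q^3 - 7/18q^2 + q ≠ 0; add g_3 = 1/9q^4 - 2/9q^3 - 7/18q^2 + q to the basis.

The other S-polynomials (S(f_1,g_3), S(f_2,g_3)) all reduce to 0 modulo the current basis, so we have a Gröbner basis.
Inter-reduce: drop elements whose leading term is divisible by another's, tail-reduce, and make monic.
Reduced Gröbner basis: {p + 1/3q^2 - 1/3q - 1, q^4 - 2q^3 - 7/2q^2 + 9q}.

Buchberger on the second generating set:
h_1 = -30p^2 + 18p + q^2 - 16q + 13, LT = p^2.
h_2 = 6p + 2q^2 - 2q - 6, LT = p.

S(h_1,h_2): lcm = p^2. S = -1/3pq^2 + 1/3pq + 2/5p - 1/30q^2 + 8/15q - 13/30.
  leading term pq^2: subtract (-1/18q^2)·h_2 from -1/3pq^2 + 1/3pq + 2/5p - 1/30q^2 + 8/15q - 13/30 → 1/3pq + 2/5p + 1/9q^4 - 1/9q^3 - 11/30q^2 + 8/15q - 13/30
  leading term pq: subtract (1/18q)·h_2 from 1/3pq + 2/5p + 1/9q^4 - 1/9q^3 - 11/30q^2 + 8/15q - 13/30 → 2/5p + 1/9q^4 - 2/9q^3 - 23/90q^2 + 13/15q - 13/30
  leading term p: subtract (1/15)·h_2 from 2/5p + 1/9q^4 - 2/9q^3 - 23/90q^2 + 13/15q - 13/30 → 1/9q^4 - 2/9q^3 - 7/18q^2 + q - 1/30
  leading term q^4: no divisor's leading term divides it; move 1/9q^4 to the remainder.
  leading term q^3: no divisor's leading term divides it; move -2/9q^3 to the remainder.
  leading term q^2: no divisor's leading term divides it; move -7/18q^2 to the remainder.
  leading term q: no divisor's leading term divides it; move q to the remainder.
  leading term 1: no divisor's leading term divides it; move -1/30 to the remainder.
  remainder 1/9q^4 - 2/9q^3 - 7/18q^2 + q - 1/30 ≠ 0; add k_3 = 1/9q^4 - 2/9q^3 - 7/18q^2 + q - 1/30 to the basis.

The other S-polynomials (S(h_1,k_3), S(h_2,k_3)) all reduce to 0 modulo the current basis, so we have a Gröbner basis.
Inter-reduce: drop elements whose leading term is divisible by another's, tail-reduce, and make monic.
Reduced Gröbner basis: {p + 1/3q^2 - 1/3q - 1, q^4 - 2q^3 - 7/2q^2 + 9q - 3/10}.

The bases are distinct; the ideals are different.

No, the ideals differ.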